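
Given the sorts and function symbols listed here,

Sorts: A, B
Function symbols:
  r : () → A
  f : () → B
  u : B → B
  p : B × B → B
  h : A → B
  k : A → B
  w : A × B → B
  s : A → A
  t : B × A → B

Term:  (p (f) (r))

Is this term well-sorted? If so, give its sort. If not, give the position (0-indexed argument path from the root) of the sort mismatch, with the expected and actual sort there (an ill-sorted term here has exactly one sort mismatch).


  (f) : B
  (r) : A
(p (f) (r)) : ✗ arg 1 at [1] has sort A, expected B

ill-sorted at position [1]: expected B, got A


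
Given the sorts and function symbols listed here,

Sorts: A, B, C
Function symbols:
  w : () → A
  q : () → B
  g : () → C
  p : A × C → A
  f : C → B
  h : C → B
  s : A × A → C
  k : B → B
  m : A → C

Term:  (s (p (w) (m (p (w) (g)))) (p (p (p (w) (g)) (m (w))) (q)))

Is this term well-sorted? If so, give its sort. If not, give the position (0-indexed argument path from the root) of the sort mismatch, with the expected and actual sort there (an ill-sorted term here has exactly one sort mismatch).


    (w) : A
        (w) : A
        (g) : C
      (p (w) (g)) : A
    (m (p (w) (g))) : C
  (p (w) (m (p (w) (g)))) : A
        (w) : A
        (g) : C
      (p (w) (g)) : A
        (w) : A
      (m (w)) : C
    (p (p (w) (g)) (m (w))) : A
    (q) : B
  (p (p (p (w) (g)) (m (w))) (q)) : ✗ arg 1 at [1, 1] has sort B, expected C

ill-sorted at position [1, 1]: expected C, got B


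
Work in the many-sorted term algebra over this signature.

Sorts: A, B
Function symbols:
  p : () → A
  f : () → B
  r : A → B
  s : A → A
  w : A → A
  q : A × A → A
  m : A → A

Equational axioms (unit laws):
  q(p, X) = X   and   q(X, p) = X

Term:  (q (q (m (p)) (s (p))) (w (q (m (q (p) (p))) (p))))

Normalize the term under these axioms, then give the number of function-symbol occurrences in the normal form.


size = 9

1. (q (q (m (p)) (s (p))) (w (q (m (q (p) (p))) (p))))  →  (q (q (m (p)) (s (p))) (w (m (q (p) (p)))))
2. (q (q (m (p)) (s (p))) (w (m (q (p) (p)))))  →  (q (q (m (p)) (s (p))) (w (m (p))))
normal form: (q (q (m (p)) (s (p))) (w (m (p))))


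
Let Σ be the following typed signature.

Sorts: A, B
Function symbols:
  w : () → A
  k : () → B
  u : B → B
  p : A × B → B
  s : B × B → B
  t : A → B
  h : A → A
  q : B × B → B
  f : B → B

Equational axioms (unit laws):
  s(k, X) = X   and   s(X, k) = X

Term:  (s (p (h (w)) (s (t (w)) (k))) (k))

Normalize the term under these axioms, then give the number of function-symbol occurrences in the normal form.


size = 5

1. (s (p (h (w)) (s (t (w)) (k))) (k))  →  (p (h (w)) (s (t (w)) (k)))
2. (p (h (w)) (s (t (w)) (k)))  →  (p (h (w)) (t (w)))
normal form: (p (h (w)) (t (w)))


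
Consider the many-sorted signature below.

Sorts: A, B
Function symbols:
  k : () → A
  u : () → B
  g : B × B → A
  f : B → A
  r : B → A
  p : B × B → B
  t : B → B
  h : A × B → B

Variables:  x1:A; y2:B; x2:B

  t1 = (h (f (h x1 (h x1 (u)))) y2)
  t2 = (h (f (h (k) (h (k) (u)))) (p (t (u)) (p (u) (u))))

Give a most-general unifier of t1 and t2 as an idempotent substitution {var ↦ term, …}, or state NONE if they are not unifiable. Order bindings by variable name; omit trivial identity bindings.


{x1 ↦ (k), y2 ↦ (p (t (u)) (p (u) (u)))}


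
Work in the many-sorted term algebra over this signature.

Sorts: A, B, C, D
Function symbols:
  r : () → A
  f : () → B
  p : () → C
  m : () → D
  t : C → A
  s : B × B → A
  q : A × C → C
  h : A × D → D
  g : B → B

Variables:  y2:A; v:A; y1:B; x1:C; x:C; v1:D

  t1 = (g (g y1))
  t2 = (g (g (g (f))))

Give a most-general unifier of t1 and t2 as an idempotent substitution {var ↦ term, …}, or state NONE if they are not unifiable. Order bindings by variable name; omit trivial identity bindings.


{y1 ↦ (g (f))}


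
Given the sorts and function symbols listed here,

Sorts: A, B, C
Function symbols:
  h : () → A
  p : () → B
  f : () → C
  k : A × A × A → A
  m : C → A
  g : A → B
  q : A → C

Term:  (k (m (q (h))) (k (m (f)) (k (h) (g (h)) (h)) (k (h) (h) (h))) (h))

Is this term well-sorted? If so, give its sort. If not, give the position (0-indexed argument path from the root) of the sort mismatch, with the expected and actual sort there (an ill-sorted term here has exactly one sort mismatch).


ill-sorted at position [1, 1, 1]: expected A, got B

      (h) : A
    (q (h)) : C
  (m (q (h))) : A
      (f) : C
    (m (f)) : A
      (h) : A
        (h) : A
      (g (h)) : B
      (h) : A
    (k (h) (g (h)) (h)) : ✗ arg 1 at [1, 1, 1] has sort B, expected A
      (h) : A
      (h) : A
      (h) : A
    (k (h) (h) (h)) : A
  (h) : A


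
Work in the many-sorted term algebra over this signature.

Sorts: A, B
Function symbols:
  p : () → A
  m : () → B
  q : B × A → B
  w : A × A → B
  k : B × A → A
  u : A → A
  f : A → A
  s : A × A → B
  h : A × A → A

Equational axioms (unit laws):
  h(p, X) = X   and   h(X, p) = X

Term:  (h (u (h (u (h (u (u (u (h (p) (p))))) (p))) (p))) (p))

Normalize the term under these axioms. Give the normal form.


normal form = (u (u (u (u (u (p))))))

1. (h (u (h (u (h (u (u (u (h (p) (p))))) (p))) (p))) (p))  →  (u (h (u (h (u (u (u (h (p) (p))))) (p))) (p)))
2. (u (h (u (h (u (u (u (h (p) (p))))) (p))) (p)))  →  (u (u (h (u (u (u (h (p) (p))))) (p))))
3. (u (u (h (u (u (u (h (p) (p))))) (p))))  →  (u (u (u (u (u (h (p) (p)))))))
4. (u (u (u (u (u (h (p) (p)))))))  →  (u (u (u (u (u (p))))))


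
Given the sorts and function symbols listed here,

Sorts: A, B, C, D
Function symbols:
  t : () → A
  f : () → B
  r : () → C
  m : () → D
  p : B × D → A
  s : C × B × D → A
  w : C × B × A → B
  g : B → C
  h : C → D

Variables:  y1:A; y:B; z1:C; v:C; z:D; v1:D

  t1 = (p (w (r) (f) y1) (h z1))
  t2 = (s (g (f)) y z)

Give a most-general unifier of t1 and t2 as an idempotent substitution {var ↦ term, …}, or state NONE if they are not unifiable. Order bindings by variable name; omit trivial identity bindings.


NONE (not unifiable)

head clash or occurs-check failure — not unifiable


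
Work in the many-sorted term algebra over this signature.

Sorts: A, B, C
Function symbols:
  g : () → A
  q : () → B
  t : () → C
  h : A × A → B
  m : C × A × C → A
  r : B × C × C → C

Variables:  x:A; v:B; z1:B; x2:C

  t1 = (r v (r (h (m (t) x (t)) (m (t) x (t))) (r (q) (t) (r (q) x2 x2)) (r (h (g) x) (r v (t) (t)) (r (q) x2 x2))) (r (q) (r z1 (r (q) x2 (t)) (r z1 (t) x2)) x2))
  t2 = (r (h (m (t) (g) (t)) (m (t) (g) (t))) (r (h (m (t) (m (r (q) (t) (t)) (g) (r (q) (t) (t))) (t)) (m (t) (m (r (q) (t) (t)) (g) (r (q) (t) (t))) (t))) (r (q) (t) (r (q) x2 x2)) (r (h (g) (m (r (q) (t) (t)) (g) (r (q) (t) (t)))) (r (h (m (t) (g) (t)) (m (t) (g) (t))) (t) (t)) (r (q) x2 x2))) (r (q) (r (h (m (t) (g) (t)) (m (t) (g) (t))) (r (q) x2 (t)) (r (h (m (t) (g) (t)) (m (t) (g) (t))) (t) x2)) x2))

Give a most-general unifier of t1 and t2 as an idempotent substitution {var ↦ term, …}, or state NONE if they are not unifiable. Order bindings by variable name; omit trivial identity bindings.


{v ↦ (h (m (t) (g) (t)) (m (t) (g) (t))), x ↦ (m (r (q) (t) (t)) (g) (r (q) (t) (t))), z1 ↦ (h (m (t) (g) (t)) (m (t) (g) (t)))}


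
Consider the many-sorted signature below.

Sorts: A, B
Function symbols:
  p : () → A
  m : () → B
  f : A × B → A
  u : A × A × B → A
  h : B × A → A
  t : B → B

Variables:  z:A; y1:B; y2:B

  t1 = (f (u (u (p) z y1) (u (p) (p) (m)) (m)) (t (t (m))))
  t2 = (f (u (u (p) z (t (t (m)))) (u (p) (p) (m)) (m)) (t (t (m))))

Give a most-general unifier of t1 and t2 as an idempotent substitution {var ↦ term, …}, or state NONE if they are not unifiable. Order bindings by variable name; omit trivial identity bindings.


{y1 ↦ (t (t (m)))}


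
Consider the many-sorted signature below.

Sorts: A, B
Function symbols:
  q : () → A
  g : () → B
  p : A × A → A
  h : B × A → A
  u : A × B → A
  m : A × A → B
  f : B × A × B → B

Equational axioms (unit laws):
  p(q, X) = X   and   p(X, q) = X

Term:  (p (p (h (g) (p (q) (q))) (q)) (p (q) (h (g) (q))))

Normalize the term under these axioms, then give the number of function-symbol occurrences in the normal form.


size = 7

1. (p (p (h (g) (p (q) (q))) (q)) (p (q) (h (g) (q))))  →  (p (h (g) (p (q) (q))) (p (q) (h (g) (q))))
2. (p (h (g) (p (q) (q))) (p (q) (h (g) (q))))  →  (p (h (g) (q)) (p (q) (h (g) (q))))
3. (p (h (g) (q)) (p (q) (h (g) (q))))  →  (p (h (g) (q)) (h (g) (q)))
normal form: (p (h (g) (q)) (h (g) (q)))


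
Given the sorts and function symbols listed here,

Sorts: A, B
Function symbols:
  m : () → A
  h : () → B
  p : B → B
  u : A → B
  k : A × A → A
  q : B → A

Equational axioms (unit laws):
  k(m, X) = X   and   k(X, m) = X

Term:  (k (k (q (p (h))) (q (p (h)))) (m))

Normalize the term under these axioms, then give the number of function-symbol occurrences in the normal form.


size = 7

1. (k (k (q (p (h))) (q (p (h)))) (m))  →  (k (q (p (h))) (q (p (h))))
normal form: (k (q (p (h))) (q (p (h))))


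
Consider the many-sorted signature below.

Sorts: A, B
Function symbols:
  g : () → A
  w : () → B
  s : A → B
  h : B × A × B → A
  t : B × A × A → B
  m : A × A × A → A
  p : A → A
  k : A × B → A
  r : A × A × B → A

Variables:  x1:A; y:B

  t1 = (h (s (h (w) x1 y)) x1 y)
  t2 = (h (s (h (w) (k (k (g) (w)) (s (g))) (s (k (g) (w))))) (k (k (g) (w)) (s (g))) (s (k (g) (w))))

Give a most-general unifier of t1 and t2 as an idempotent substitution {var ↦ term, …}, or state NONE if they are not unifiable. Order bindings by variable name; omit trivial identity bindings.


{x1 ↦ (k (k (g) (w)) (s (g))), y ↦ (s (k (g) (w)))}


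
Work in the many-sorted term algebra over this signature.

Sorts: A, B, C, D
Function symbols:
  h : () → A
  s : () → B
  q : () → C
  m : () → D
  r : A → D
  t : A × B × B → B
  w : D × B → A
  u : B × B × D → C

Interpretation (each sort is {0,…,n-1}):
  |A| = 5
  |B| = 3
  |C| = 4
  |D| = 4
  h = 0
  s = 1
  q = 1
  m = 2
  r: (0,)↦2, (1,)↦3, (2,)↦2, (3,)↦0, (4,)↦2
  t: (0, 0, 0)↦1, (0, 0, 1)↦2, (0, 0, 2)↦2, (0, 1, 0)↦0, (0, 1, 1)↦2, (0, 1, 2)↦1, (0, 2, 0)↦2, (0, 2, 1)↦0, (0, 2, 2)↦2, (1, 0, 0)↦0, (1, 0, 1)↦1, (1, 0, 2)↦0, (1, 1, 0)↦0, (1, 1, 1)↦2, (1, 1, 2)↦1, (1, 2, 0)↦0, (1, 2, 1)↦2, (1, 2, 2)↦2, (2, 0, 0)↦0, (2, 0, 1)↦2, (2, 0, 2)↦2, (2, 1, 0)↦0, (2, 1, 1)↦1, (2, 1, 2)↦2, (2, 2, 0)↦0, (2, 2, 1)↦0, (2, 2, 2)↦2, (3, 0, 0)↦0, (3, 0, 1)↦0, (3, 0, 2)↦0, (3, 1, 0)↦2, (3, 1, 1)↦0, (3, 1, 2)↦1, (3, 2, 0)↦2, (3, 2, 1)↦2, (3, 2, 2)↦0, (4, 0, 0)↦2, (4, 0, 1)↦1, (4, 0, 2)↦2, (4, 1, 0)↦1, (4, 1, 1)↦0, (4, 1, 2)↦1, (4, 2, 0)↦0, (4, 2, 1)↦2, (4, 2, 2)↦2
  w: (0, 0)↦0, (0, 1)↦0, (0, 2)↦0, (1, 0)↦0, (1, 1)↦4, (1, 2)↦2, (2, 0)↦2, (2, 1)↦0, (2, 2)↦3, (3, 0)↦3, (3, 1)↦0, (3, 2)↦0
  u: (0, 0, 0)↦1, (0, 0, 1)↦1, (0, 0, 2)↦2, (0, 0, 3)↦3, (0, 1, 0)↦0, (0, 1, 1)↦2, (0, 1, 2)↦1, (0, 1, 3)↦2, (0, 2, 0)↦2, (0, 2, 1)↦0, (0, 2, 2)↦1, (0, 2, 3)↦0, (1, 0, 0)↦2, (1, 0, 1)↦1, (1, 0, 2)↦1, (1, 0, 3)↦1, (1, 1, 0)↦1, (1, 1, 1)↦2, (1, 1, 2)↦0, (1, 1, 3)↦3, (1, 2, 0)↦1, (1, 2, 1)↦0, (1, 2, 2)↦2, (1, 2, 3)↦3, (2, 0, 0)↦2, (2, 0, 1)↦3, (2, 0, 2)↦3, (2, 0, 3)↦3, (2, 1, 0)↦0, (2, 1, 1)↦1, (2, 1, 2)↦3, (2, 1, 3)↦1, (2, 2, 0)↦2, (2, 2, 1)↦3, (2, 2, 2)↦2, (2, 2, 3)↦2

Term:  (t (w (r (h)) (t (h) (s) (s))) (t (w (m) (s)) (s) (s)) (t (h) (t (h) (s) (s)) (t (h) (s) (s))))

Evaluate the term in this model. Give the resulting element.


  h = 0
  (r (h)) = r(0,) = 2
  h = 0
  s = 1
  s = 1
  (t (h) (s) (s)) = t(0, 1, 1) = 2
  (w (r (h)) (t (h) (s) (s))) = w(2, 2) = 3
  m = 2
  s = 1
  (w (m) (s)) = w(2, 1) = 0
  s = 1
  s = 1
  (t (w (m) (s)) (s) (s)) = t(0, 1, 1) = 2
  h = 0
  h = 0
  s = 1
  s = 1
  (t (h) (s) (s)) = t(0, 1, 1) = 2
  h = 0
  s = 1
  s = 1
  (t (h) (s) (s)) = t(0, 1, 1) = 2
  (t (h) (t (h) (s) (s)) (t (h) (s) (s))) = t(0, 2, 2) = 2
  (t (w (r (h)) (t (h) (s) (s))) (t (w (m) (s)) (s) (s)) (t (h) (t (h) (s) (s)) (t (h) (s) (s)))) = t(3, 2, 2) = 0

value = 0


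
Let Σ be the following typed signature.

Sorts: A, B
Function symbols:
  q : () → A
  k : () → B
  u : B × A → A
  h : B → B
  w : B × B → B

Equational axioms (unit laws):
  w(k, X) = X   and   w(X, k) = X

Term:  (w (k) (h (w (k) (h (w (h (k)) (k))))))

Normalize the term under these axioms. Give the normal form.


normal form = (h (h (h (k))))

1. (w (k) (h (w (k) (h (w (h (k)) (k))))))  →  (h (w (k) (h (w (h (k)) (k)))))
2. (h (w (k) (h (w (h (k)) (k)))))  →  (h (h (w (h (k)) (k))))
3. (h (h (w (h (k)) (k))))  →  (h (h (h (k))))


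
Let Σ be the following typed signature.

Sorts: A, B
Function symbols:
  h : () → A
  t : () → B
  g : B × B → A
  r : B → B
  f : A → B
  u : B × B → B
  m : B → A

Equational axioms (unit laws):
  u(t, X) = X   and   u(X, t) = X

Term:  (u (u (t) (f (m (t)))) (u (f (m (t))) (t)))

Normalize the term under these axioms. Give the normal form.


1. (u (u (t) (f (m (t)))) (u (f (m (t))) (t)))  →  (u (f (m (t))) (u (f (m (t))) (t)))
2. (u (f (m (t))) (u (f (m (t))) (t)))  →  (u (f (m (t))) (f (m (t))))

normal form = (u (f (m (t))) (f (m (t))))


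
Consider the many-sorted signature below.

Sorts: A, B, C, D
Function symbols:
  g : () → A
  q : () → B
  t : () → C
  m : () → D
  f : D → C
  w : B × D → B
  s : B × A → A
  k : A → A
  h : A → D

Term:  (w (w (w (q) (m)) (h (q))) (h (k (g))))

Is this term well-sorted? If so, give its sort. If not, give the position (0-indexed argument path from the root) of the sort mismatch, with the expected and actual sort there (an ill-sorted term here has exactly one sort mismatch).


      (q) : B
      (m) : D
    (w (q) (m)) : B
      (q) : B
    (h (q)) : ✗ arg 0 at [0, 1, 0] has sort B, expected A
      (g) : A
    (k (g)) : A
  (h (k (g))) : D

ill-sorted at position [0, 1, 0]: expected A, got B


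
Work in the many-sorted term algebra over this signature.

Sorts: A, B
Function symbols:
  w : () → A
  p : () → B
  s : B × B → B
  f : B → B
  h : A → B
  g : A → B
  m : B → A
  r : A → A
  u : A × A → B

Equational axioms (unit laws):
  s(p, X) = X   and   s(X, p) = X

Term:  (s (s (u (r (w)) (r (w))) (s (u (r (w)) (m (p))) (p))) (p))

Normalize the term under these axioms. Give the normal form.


1. (s (s (u (r (w)) (r (w))) (s (u (r (w)) (m (p))) (p))) (p))  →  (s (u (r (w)) (r (w))) (s (u (r (w)) (m (p))) (p)))
2. (s (u (r (w)) (r (w))) (s (u (r (w)) (m (p))) (p)))  →  (s (u (r (w)) (r (w))) (u (r (w)) (m (p))))

normal form = (s (u (r (w)) (r (w))) (u (r (w)) (m (p))))


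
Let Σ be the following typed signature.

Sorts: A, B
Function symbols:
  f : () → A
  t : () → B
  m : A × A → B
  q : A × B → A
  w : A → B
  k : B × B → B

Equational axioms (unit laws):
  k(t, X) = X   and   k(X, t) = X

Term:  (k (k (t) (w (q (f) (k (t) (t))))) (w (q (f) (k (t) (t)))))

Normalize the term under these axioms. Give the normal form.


1. (k (k (t) (w (q (f) (k (t) (t))))) (w (q (f) (k (t) (t)))))  →  (k (w (q (f) (k (t) (t)))) (w (q (f) (k (t) (t)))))
2. (k (w (q (f) (k (t) (t)))) (w (q (f) (k (t) (t)))))  →  (k (w (q (f) (t))) (w (q (f) (k (t) (t)))))
3. (k (w (q (f) (t))) (w (q (f) (k (t) (t)))))  →  (k (w (q (f) (t))) (w (q (f) (t))))

normal form = (k (w (q (f) (t))) (w (q (f) (t))))


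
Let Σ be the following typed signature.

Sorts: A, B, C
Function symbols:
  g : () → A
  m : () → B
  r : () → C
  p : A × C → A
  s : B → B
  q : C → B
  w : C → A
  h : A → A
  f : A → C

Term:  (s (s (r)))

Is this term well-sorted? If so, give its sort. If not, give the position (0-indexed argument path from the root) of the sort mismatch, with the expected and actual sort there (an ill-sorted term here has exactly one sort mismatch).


ill-sorted at position [0, 0]: expected B, got C

    (r) : C
  (s (r)) : ✗ arg 0 at [0, 0] has sort C, expected B


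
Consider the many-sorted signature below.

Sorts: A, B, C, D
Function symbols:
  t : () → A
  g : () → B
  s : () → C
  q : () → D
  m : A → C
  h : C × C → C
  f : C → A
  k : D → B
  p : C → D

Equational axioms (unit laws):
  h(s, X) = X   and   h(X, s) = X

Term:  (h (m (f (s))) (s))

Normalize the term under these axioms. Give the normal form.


1. (h (m (f (s))) (s))  →  (m (f (s)))

normal form = (m (f (s)))


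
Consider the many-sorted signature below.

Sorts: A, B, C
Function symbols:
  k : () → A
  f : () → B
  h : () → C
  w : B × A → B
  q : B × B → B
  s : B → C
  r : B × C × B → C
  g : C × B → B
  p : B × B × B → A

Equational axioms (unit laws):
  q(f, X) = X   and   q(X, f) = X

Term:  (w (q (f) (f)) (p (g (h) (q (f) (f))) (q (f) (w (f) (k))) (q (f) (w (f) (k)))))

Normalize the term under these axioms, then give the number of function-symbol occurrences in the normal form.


1. (w (q (f) (f)) (p (g (h) (q (f) (f))) (q (f) (w (f) (k))) (q (f) (w (f) (k)))))  →  (w (f) (p (g (h) (q (f) (f))) (q (f) (w (f) (k))) (q (f) (w (f) (k)))))
2. (w (f) (p (g (h) (q (f) (f))) (q (f) (w (f) (k))) (q (f) (w (f) (k)))))  →  (w (f) (p (g (h) (f)) (q (f) (w (f) (k))) (q (f) (w (f) (k)))))
3. (w (f) (p (g (h) (f)) (q (f) (w (f) (k))) (q (f) (w (f) (k)))))  →  (w (f) (p (g (h) (f)) (w (f) (k)) (q (f) (w (f) (k)))))
4. (w (f) (p (g (h) (f)) (w (f) (k)) (q (f) (w (f) (k)))))  →  (w (f) (p (g (h) (f)) (w (f) (k)) (w (f) (k))))
normal form: (w (f) (p (g (h) (f)) (w (f) (k)) (w (f) (k))))

size = 12


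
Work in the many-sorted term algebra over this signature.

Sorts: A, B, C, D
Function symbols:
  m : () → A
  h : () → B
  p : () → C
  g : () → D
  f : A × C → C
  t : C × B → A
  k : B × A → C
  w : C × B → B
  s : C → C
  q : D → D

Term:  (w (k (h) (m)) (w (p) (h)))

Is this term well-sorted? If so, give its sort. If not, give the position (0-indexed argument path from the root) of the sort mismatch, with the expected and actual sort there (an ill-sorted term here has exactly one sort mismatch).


well-sorted; sort = B

    (h) : B
    (m) : A
  (k (h) (m)) : C
    (p) : C
    (h) : B
  (w (p) (h)) : B
(w (k (h) (m)) (w (p) (h))) : B


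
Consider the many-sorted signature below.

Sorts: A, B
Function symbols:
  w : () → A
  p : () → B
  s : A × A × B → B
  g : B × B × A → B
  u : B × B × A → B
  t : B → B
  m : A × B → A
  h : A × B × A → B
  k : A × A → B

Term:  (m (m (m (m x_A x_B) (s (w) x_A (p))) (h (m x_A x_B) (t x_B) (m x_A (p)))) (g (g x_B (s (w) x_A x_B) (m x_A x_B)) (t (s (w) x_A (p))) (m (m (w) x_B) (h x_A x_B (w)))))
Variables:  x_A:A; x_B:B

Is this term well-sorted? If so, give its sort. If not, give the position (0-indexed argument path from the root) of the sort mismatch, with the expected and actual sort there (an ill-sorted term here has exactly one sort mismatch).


well-sorted; sort = A

        x_A : A
        x_B : B
      (m x_A x_B) : A
        (w) : A
        x_A : A
        (p) : B
      (s (w) x_A (p)) : B
    (m (m x_A x_B) (s (w) x_A (p))) : A
        x_A : A
        x_B : B
      (m x_A x_B) : A
        x_B : B
      (t x_B) : B
        x_A : A
        (p) : B
      (m x_A (p)) : A
    (h (m x_A x_B) (t x_B) (m x_A (p))) : B
  (m (m (m x_A x_B) (s (w) x_A (p))) (h (m x_A x_B) (t x_B) (m x_A (p)))) : A
      x_B : B
        (w) : A
        x_A : A
        x_B : B
      (s (w) x_A x_B) : B
        x_A : A
        x_B : B
      (m x_A x_B) : A
    (g x_B (s (w) x_A x_B) (m x_A x_B)) : B
        (w) : A
        x_A : A
        (p) : B
      (s (w) x_A (p)) : B
    (t (s (w) x_A (p))) : B
        (w) : A
        x_B : B
      (m (w) x_B) : A
        x_A : A
        x_B : B
        (w) : A
      (h x_A x_B (w)) : B
    (m (m (w) x_B) (h x_A x_B (w))) : A
  (g (g x_B (s (w) x_A x_B) (m x_A x_B)) (t (s (w) x_A (p))) (m (m (w) x_B) (h x_A x_B (w)))) : B
(m (m (m (m x_A x_B) (s (w) x_A (p))) (h (m x_A x_B) (t x_B) (m x_A (p)))) (g (g x_B (s (w) x_A x_B) (m x_A x_B)) (t (s (w) x_A (p))) (m (m (w) x_B) (h x_A x_B (w))))) : A


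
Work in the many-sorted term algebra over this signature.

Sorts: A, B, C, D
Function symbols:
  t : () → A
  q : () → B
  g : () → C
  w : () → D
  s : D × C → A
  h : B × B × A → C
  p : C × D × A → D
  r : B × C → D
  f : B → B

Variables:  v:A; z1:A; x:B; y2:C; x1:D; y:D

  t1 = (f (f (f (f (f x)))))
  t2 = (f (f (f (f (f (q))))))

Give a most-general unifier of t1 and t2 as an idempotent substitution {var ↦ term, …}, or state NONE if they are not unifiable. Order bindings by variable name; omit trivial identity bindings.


{x ↦ (q)}


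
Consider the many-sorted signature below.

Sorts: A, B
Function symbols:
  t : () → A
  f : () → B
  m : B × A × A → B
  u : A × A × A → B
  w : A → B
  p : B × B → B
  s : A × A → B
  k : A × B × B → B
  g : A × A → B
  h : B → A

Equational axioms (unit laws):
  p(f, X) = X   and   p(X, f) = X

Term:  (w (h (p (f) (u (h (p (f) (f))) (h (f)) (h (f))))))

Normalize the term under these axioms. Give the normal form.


normal form = (w (h (u (h (f)) (h (f)) (h (f)))))

1. (w (h (p (f) (u (h (p (f) (f))) (h (f)) (h (f))))))  →  (w (h (u (h (p (f) (f))) (h (f)) (h (f)))))
2. (w (h (u (h (p (f) (f))) (h (f)) (h (f)))))  →  (w (h (u (h (f)) (h (f)) (h (f)))))


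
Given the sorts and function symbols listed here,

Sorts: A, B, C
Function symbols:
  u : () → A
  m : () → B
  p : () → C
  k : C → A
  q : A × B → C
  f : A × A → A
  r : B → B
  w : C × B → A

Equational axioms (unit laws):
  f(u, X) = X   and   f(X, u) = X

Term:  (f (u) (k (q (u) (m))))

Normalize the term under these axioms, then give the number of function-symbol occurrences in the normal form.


size = 4

1. (f (u) (k (q (u) (m))))  →  (k (q (u) (m)))
normal form: (k (q (u) (m)))


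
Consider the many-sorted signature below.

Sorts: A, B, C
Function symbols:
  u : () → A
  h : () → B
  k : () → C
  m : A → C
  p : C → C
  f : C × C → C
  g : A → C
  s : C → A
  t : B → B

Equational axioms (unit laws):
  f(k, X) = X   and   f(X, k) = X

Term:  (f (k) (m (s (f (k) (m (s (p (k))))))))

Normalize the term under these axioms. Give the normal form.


normal form = (m (s (m (s (p (k))))))

1. (f (k) (m (s (f (k) (m (s (p (k))))))))  →  (m (s (f (k) (m (s (p (k)))))))
2. (m (s (f (k) (m (s (p (k)))))))  →  (m (s (m (s (p (k))))))


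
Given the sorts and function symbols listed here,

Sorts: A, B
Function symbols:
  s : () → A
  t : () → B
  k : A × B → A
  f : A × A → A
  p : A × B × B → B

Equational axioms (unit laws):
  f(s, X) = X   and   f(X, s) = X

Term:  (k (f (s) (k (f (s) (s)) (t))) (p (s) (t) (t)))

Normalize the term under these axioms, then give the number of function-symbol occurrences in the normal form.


size = 8

1. (k (f (s) (k (f (s) (s)) (t))) (p (s) (t) (t)))  →  (k (k (f (s) (s)) (t)) (p (s) (t) (t)))
2. (k (k (f (s) (s)) (t)) (p (s) (t) (t)))  →  (k (k (s) (t)) (p (s) (t) (t)))
normal form: (k (k (s) (t)) (p (s) (t) (t)))


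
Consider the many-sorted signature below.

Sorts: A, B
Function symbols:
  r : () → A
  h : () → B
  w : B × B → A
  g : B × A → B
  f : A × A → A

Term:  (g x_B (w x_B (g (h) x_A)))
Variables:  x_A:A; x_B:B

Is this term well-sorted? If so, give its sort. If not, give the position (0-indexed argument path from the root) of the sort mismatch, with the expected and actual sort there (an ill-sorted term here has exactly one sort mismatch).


  x_B : B
    x_B : B
      (h) : B
      x_A : A
    (g (h) x_A) : B
  (w x_B (g (h) x_A)) : A
(g x_B (w x_B (g (h) x_A))) : B

well-sorted; sort = B


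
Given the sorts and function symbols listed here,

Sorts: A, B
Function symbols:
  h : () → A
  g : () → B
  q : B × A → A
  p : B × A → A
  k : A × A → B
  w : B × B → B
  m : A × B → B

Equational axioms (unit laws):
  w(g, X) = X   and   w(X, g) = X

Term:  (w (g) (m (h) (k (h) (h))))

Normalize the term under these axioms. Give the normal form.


1. (w (g) (m (h) (k (h) (h))))  →  (m (h) (k (h) (h)))

normal form = (m (h) (k (h) (h)))


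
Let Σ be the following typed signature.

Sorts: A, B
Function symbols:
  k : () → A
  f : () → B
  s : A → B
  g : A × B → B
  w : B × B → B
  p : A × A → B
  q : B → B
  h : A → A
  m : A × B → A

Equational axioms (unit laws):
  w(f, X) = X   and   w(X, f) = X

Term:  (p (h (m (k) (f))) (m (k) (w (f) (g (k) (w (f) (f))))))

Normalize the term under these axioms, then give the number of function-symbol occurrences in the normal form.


size = 10

1. (p (h (m (k) (f))) (m (k) (w (f) (g (k) (w (f) (f))))))  →  (p (h (m (k) (f))) (m (k) (g (k) (w (f) (f)))))
2. (p (h (m (k) (f))) (m (k) (g (k) (w (f) (f)))))  →  (p (h (m (k) (f))) (m (k) (g (k) (f))))
normal form: (p (h (m (k) (f))) (m (k) (g (k) (f))))


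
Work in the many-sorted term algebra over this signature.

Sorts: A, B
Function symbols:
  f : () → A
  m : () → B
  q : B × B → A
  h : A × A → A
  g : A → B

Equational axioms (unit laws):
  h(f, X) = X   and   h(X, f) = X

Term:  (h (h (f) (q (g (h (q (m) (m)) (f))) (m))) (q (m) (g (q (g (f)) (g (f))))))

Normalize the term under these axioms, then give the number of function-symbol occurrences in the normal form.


1. (h (h (f) (q (g (h (q (m) (m)) (f))) (m))) (q (m) (g (q (g (f)) (g (f))))))  →  (h (q (g (h (q (m) (m)) (f))) (m)) (q (m) (g (q (g (f)) (g (f))))))
2. (h (q (g (h (q (m) (m)) (f))) (m)) (q (m) (g (q (g (f)) (g (f))))))  →  (h (q (g (q (m) (m))) (m)) (q (m) (g (q (g (f)) (g (f))))))
normal form: (h (q (g (q (m) (m))) (m)) (q (m) (g (q (g (f)) (g (f))))))

size = 15


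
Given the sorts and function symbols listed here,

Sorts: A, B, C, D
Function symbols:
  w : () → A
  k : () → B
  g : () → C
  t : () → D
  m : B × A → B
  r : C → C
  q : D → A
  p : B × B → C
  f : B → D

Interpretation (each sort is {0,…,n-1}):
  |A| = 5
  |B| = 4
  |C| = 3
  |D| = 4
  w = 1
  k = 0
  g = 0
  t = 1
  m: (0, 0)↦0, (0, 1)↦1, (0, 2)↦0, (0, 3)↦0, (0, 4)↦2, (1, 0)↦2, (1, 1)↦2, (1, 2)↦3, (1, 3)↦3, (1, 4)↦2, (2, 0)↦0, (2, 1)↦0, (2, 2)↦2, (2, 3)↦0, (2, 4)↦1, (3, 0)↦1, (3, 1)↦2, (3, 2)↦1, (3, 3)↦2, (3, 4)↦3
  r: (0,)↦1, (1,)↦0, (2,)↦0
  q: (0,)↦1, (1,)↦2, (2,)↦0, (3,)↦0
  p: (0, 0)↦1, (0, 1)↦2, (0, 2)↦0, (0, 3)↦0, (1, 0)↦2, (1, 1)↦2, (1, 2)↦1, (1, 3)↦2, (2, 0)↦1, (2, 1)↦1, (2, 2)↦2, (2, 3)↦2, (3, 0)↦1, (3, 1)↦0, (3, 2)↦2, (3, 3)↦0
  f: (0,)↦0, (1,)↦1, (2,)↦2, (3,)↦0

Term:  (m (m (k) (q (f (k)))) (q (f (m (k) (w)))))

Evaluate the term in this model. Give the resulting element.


value = 3

  k = 0
  k = 0
  (f (k)) = f(0,) = 0
  (q (f (k))) = q(0,) = 1
  (m (k) (q (f (k)))) = m(0, 1) = 1
  k = 0
  w = 1
  (m (k) (w)) = m(0, 1) = 1
  (f (m (k) (w))) = f(1,) = 1
  (q (f (m (k) (w)))) = q(1,) = 2
  (m (m (k) (q (f (k)))) (q (f (m (k) (w))))) = m(1, 2) = 3


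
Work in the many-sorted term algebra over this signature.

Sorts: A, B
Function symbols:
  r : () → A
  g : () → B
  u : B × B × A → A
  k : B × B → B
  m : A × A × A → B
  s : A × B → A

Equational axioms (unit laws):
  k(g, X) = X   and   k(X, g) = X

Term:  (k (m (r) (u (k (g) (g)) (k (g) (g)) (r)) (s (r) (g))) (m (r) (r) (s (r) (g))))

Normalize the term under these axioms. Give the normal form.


normal form = (k (m (r) (u (g) (g) (r)) (s (r) (g))) (m (r) (r) (s (r) (g))))

1. (k (m (r) (u (k (g) (g)) (k (g) (g)) (r)) (s (r) (g))) (m (r) (r) (s (r) (g))))  →  (k (m (r) (u (g) (k (g) (g)) (r)) (s (r) (g))) (m (r) (r) (s (r) (g))))
2. (k (m (r) (u (g) (k (g) (g)) (r)) (s (r) (g))) (m (r) (r) (s (r) (g))))  →  (k (m (r) (u (g) (g) (r)) (s (r) (g))) (m (r) (r) (s (r) (g))))


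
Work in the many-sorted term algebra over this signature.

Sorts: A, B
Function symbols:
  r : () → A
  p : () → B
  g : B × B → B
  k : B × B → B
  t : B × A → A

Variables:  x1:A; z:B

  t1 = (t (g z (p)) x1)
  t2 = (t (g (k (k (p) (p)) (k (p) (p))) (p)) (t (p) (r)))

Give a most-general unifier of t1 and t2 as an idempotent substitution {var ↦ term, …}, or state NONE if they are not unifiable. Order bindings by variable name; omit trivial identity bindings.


{x1 ↦ (t (p) (r)), z ↦ (k (k (p) (p)) (k (p) (p)))}


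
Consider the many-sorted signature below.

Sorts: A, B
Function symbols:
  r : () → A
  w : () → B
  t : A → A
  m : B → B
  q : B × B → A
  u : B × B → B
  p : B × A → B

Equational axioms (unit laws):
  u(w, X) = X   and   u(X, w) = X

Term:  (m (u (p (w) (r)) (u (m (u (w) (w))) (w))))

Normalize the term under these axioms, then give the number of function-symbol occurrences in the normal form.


1. (m (u (p (w) (r)) (u (m (u (w) (w))) (w))))  →  (m (u (p (w) (r)) (m (u (w) (w)))))
2. (m (u (p (w) (r)) (m (u (w) (w)))))  →  (m (u (p (w) (r)) (m (w))))
normal form: (m (u (p (w) (r)) (m (w))))

size = 7


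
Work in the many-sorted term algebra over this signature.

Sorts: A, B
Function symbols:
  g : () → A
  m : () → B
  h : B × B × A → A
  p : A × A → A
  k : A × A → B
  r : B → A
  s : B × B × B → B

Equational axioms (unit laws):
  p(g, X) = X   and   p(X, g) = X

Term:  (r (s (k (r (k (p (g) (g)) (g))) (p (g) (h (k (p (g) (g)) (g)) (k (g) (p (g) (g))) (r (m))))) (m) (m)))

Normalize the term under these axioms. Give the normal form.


1. (r (s (k (r (k (p (g) (g)) (g))) (p (g) (h (k (p (g) (g)) (g)) (k (g) (p (g) (g))) (r (m))))) (m) (m)))  →  (r (s (k (r (k (g) (g))) (p (g) (h (k (p (g) (g)) (g)) (k (g) (p (g) (g))) (r (m))))) (m) (m)))
2. (r (s (k (r (k (g) (g))) (p (g) (h (k (p (g) (g)) (g)) (k (g) (p (g) (g))) (r (m))))) (m) (m)))  →  (r (s (k (r (k (g) (g))) (h (k (p (g) (g)) (g)) (k (g) (p (g) (g))) (r (m)))) (m) (m)))
3. (r (s (k (r (k (g) (g))) (h (k (p (g) (g)) (g)) (k (g) (p (g) (g))) (r (m)))) (m) (m)))  →  (r (s (k (r (k (g) (g))) (h (k (g) (g)) (k (g) (p (g) (g))) (r (m)))) (m) (m)))
4. (r (s (k (r (k (g) (g))) (h (k (g) (g)) (k (g) (p (g) (g))) (r (m)))) (m) (m)))  →  (r (s (k (r (k (g) (g))) (h (k (g) (g)) (k (g) (g)) (r (m)))) (m) (m)))

normal form = (r (s (k (r (k (g) (g))) (h (k (g) (g)) (k (g) (g)) (r (m)))) (m) (m)))


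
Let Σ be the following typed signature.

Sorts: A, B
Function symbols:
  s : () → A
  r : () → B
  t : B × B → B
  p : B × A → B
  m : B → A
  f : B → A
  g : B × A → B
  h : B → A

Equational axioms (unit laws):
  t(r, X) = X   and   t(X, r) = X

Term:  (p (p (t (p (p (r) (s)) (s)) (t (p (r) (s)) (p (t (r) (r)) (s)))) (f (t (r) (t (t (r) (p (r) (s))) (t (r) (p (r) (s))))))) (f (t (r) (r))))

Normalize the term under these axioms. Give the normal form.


normal form = (p (p (t (p (p (r) (s)) (s)) (t (p (r) (s)) (p (r) (s)))) (f (t (p (r) (s)) (p (r) (s))))) (f (r)))

1. (p (p (t (p (p (r) (s)) (s)) (t (p (r) (s)) (p (t (r) (r)) (s)))) (f (t (r) (t (t (r) (p (r) (s))) (t (r) (p (r) (s))))))) (f (t (r) (r))))  →  (p (p (t (p (p (r) (s)) (s)) (t (p (r) (s)) (p (r) (s)))) (f (t (r) (t (t (r) (p (r) (s))) (t (r) (p (r) (s))))))) (f (t (r) (r))))
2. (p (p (t (p (p (r) (s)) (s)) (t (p (r) (s)) (p (r) (s)))) (f (t (r) (t (t (r) (p (r) (s))) (t (r) (p (r) (s))))))) (f (t (r) (r))))  →  (p (p (t (p (p (r) (s)) (s)) (t (p (r) (s)) (p (r) (s)))) (f (t (t (r) (p (r) (s))) (t (r) (p (r) (s)))))) (f (t (r) (r))))
3. (p (p (t (p (p (r) (s)) (s)) (t (p (r) (s)) (p (r) (s)))) (f (t (t (r) (p (r) (s))) (t (r) (p (r) (s)))))) (f (t (r) (r))))  →  (p (p (t (p (p (r) (s)) (s)) (t (p (r) (s)) (p (r) (s)))) (f (t (p (r) (s)) (t (r) (p (r) (s)))))) (f (t (r) (r))))
4. (p (p (t (p (p (r) (s)) (s)) (t (p (r) (s)) (p (r) (s)))) (f (t (p (r) (s)) (t (r) (p (r) (s)))))) (f (t (r) (r))))  →  (p (p (t (p (p (r) (s)) (s)) (t (p (r) (s)) (p (r) (s)))) (f (t (p (r) (s)) (p (r) (s))))) (f (t (r) (r))))
5. (p (p (t (p (p (r) (s)) (s)) (t (p (r) (s)) (p (r) (s)))) (f (t (p (r) (s)) (p (r) (s))))) (f (t (r) (r))))  →  (p (p (t (p (p (r) (s)) (s)) (t (p (r) (s)) (p (r) (s)))) (f (t (p (r) (s)) (p (r) (s))))) (f (r)))


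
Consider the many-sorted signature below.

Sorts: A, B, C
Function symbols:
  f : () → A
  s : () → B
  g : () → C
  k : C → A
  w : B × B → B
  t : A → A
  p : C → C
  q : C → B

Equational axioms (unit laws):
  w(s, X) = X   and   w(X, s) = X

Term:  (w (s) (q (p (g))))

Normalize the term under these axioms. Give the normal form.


normal form = (q (p (g)))

1. (w (s) (q (p (g))))  →  (q (p (g)))


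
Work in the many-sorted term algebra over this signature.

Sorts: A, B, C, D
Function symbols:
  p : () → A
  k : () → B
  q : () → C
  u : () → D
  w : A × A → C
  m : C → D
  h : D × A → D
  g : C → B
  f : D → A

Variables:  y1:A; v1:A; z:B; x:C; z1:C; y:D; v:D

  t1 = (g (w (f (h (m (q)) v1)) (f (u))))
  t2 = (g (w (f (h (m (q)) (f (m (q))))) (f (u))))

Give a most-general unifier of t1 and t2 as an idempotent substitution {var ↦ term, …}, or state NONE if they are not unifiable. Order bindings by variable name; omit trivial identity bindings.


{v1 ↦ (f (m (q)))}


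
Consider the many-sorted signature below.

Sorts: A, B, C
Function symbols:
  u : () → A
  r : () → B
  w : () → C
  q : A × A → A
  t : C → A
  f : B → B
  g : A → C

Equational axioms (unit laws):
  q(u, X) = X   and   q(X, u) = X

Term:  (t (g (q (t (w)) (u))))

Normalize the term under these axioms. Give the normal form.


normal form = (t (g (t (w))))

1. (t (g (q (t (w)) (u))))  →  (t (g (t (w))))


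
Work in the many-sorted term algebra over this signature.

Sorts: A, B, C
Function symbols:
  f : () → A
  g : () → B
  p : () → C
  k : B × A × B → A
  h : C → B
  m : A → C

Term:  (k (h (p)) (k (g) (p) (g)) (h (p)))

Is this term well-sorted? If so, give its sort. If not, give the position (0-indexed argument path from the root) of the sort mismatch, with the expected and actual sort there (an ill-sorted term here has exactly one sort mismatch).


ill-sorted at position [1, 1]: expected A, got C

    (p) : C
  (h (p)) : B
    (g) : B
    (p) : C
    (g) : B
  (k (g) (p) (g)) : ✗ arg 1 at [1, 1] has sort C, expected A
    (p) : C
  (h (p)) : B


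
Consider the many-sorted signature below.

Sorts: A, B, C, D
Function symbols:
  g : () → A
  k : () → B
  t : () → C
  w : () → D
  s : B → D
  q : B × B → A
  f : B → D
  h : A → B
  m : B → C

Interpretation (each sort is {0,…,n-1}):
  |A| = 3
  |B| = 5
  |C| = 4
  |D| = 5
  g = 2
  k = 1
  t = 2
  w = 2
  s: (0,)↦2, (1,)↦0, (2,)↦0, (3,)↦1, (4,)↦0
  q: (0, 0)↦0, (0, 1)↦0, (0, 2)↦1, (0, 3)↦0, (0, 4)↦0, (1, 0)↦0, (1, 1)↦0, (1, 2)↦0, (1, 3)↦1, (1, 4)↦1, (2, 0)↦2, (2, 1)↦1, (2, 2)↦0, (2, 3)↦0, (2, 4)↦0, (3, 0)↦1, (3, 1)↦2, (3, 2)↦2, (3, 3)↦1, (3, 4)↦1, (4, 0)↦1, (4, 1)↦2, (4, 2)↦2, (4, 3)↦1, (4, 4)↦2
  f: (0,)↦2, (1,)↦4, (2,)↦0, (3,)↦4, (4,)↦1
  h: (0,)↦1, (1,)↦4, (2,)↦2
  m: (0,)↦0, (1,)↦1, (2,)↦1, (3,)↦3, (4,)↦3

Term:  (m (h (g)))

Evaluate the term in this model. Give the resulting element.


value = 1

  g = 2
  (h (g)) = h(2,) = 2
  (m (h (g))) = m(2,) = 1


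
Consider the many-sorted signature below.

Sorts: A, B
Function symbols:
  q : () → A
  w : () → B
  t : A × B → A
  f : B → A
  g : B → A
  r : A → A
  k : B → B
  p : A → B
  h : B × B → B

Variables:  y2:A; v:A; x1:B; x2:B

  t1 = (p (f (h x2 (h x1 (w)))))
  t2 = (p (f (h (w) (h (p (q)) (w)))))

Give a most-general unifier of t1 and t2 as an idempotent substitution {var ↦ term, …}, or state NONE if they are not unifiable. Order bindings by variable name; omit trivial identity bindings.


{x1 ↦ (p (q)), x2 ↦ (w)}


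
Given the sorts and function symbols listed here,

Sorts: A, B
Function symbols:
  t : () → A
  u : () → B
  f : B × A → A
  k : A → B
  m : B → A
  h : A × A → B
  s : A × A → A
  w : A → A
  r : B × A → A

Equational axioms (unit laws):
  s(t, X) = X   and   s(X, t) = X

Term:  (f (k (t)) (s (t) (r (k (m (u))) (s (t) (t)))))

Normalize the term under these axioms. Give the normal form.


normal form = (f (k (t)) (r (k (m (u))) (t)))

1. (f (k (t)) (s (t) (r (k (m (u))) (s (t) (t)))))  →  (f (k (t)) (r (k (m (u))) (s (t) (t))))
2. (f (k (t)) (r (k (m (u))) (s (t) (t))))  →  (f (k (t)) (r (k (m (u))) (t)))


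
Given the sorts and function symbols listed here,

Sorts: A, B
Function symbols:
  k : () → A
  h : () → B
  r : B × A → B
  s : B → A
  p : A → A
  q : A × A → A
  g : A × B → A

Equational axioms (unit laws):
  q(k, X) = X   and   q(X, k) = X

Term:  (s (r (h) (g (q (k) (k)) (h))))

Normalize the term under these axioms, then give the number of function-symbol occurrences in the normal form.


size = 6

1. (s (r (h) (g (q (k) (k)) (h))))  →  (s (r (h) (g (k) (h))))
normal form: (s (r (h) (g (k) (h))))


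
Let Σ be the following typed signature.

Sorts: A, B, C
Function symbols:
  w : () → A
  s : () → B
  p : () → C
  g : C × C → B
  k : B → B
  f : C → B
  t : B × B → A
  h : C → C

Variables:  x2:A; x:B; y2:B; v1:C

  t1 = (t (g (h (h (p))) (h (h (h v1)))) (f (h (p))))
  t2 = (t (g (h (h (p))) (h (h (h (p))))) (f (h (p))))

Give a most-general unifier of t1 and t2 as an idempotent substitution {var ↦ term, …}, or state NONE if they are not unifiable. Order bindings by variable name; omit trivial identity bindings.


{v1 ↦ (p)}


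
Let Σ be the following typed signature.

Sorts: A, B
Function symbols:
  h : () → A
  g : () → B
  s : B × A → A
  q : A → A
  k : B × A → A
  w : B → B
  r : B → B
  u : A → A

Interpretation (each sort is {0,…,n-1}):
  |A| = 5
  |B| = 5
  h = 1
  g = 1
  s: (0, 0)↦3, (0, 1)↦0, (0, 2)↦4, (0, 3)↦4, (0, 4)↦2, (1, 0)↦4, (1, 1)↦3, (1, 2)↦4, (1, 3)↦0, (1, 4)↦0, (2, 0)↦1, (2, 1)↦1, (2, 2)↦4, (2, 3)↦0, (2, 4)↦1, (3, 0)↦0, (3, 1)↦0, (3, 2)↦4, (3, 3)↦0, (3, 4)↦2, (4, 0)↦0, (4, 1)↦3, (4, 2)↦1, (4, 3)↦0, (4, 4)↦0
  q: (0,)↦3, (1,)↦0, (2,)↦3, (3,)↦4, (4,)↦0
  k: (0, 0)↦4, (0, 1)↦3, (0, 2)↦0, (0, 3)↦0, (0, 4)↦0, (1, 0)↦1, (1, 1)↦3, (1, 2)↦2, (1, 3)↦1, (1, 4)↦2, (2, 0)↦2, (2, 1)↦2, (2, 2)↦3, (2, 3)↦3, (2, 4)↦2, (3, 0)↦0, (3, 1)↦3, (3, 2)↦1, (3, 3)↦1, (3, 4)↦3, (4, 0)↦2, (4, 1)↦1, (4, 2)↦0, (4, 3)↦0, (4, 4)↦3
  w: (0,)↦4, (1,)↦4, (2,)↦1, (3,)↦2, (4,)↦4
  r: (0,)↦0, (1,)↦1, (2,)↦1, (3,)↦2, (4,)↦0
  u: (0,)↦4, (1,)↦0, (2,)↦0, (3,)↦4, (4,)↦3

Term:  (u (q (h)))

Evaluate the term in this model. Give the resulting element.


  h = 1
  (q (h)) = q(1,) = 0
  (u (q (h))) = u(0,) = 4

value = 4


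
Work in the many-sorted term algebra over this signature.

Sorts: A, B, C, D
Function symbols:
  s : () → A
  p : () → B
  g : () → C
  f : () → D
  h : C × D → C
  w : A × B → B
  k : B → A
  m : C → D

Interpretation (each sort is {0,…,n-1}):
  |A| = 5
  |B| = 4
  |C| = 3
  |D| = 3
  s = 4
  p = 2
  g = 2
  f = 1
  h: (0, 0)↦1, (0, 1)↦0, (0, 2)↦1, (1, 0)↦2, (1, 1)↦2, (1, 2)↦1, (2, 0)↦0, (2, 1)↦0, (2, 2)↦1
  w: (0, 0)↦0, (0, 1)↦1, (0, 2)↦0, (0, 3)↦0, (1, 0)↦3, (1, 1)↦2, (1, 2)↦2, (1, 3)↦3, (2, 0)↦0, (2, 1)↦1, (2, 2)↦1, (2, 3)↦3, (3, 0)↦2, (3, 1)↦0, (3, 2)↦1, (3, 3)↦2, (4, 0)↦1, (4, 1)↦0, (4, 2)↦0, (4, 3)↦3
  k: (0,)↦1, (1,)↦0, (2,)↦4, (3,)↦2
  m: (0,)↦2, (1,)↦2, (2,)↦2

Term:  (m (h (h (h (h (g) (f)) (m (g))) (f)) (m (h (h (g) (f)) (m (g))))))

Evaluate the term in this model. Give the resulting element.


value = 2

  g = 2
  f = 1
  (h (g) (f)) = h(2, 1) = 0
  g = 2
  (m (g)) = m(2,) = 2
  (h (h (g) (f)) (m (g))) = h(0, 2) = 1
  f = 1
  (h (h (h (g) (f)) (m (g))) (f)) = h(1, 1) = 2
  g = 2
  f = 1
  (h (g) (f)) = h(2, 1) = 0
  g = 2
  (m (g)) = m(2,) = 2
  (h (h (g) (f)) (m (g))) = h(0, 2) = 1
  (m (h (h (g) (f)) (m (g)))) = m(1,) = 2
  (h (h (h (h (g) (f)) (m (g))) (f)) (m (h (h (g) (f)) (m (g))))) = h(2, 2) = 1
  (m (h (h (h (h (g) (f)) (m (g))) (f)) (m (h (h (g) (f)) (m (g)))))) = m(1,) = 2
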